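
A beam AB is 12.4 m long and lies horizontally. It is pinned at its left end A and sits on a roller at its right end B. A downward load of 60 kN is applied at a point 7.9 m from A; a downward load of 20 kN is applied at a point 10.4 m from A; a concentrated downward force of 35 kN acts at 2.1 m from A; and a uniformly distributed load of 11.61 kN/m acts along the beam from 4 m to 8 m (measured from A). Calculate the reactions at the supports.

A_x = 0, A_y = 78.04 kN, B_y = 83.40 kN

Resultant of the distributed load: 11.61 × 4 = 46.44 kN at 6 m from A.
ΣM about A: B_y·12.4 − 60·7.9 − 20·10.4 − 35·2.1 − (11.61·4)·6 = 0 → B_y = 1034.14/12.4 = 83.3984 ≈ 83.40 kN.
ΣF_y = 0: A_y + 83.3984 − 60 − 20 − 35 − 11.61·4 = 0 → A_y = 78.04 kN.
ΣF_x = 0: no horizontal applied forces, so A_x = 0.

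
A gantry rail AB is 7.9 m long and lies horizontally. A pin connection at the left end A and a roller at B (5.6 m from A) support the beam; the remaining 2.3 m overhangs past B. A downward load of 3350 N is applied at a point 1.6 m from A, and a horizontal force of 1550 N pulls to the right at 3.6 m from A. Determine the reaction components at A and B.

ΣM about A: B_y·5.6 − 3350·1.6 = 0 → B_y = 5360/5.6 = 957.143 ≈ 957.1 N.
ΣF_y = 0: A_y + 957.143 − 3350 = 0 → A_y = 2393 N.
ΣF_x = 0: A_x + 1550 = 0 → A_x = -1550 N.

A_x = -1550 N, A_y = 2393 N, B_y = 957.1 N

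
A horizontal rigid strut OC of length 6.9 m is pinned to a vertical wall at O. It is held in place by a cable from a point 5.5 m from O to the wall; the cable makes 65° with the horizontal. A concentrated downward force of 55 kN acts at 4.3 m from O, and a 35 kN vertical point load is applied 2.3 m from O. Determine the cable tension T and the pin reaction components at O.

ΣM about O: T·sin65°·5.5 − 55·4.3 − 35·2.3 = 0 → T = 317/(5.5·0.906308) = 63.5947 ≈ 63.59 kN.
ΣF_x = 0: O_x − T·cos65° = 0 → O_x = 63.5947 × 0.422618 = 26.88 kN.
ΣF_y = 0: O_y + T·sin65° − 55 − 35 = 0 → O_y = 90 − 63.5947 × 0.906308 = 32.36 kN.

T = 63.59 kN, O_x = 26.88 kN, O_y = 32.36 kN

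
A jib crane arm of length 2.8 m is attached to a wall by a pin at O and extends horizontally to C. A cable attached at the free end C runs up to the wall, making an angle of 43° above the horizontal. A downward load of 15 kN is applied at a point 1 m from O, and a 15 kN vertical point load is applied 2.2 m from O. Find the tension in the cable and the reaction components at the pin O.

ΣM about O: T·sin43°·2.8 − 15·1 − 15·2.2 = 0 → T = 48/(2.8·0.681998) = 25.1362 ≈ 25.14 kN.
ΣF_x = 0: O_x − T·cos43° = 0 → O_x = 25.1362 × 0.731354 = 18.38 kN.
ΣF_y = 0: O_y + T·sin43° − 15 − 15 = 0 → O_y = 30 − 25.1362 × 0.681998 = 12.86 kN.

T = 25.14 kN, O_x = 18.38 kN, O_y = 12.86 kN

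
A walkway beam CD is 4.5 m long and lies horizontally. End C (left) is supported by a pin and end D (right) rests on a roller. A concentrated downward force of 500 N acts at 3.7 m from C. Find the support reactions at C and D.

Taking moments about C: D_y·4.5 − 500·3.7 = 0 → D_y = 1850/4.5 = 411.111 ≈ 411.1 N.
ΣF_y = 0: C_y + 411.111 − 500 = 0 → C_y = 88.89 N.
ΣF_x = 0: no horizontal applied forces, so C_x = 0.

C_x = 0, C_y = 88.89 N, D_y = 411.1 N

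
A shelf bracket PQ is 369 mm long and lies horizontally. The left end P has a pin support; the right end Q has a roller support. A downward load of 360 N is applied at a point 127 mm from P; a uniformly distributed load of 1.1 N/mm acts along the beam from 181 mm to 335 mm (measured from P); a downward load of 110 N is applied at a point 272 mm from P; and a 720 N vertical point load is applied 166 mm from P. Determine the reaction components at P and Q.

Resultant of the distributed load: 1.1 × 154 = 169.4 N at 258 mm from P.
ΣM about P: Q_y·369 − 360·127 − (1.1·154)·258 − 110·272 − 720·166 = 0 → Q_y = 238865.2/369 = 647.331 ≈ 647.3 N.
ΣF_y = 0: P_y + 647.331 − 360 − 1.1·154 − 110 − 720 = 0 → P_y = 712.1 N.
ΣF_x = 0: no horizontal applied forces, so P_x = 0.

P_x = 0, P_y = 712.1 N, Q_y = 647.3 N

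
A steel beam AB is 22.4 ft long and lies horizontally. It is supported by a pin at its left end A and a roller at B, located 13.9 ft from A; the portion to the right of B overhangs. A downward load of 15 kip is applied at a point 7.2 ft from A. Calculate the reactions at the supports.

Moments about A: B_y·13.9 − 15·7.2 = 0 → B_y = 108/13.9 = 7.76978 ≈ 7.770 kip.
ΣF_y = 0: A_y + 7.76978 − 15 = 0 → A_y = 7.230 kip.
ΣF_x = 0: no horizontal applied forces, so A_x = 0.

A_x = 0, A_y = 7.230 kip, B_y = 7.770 kip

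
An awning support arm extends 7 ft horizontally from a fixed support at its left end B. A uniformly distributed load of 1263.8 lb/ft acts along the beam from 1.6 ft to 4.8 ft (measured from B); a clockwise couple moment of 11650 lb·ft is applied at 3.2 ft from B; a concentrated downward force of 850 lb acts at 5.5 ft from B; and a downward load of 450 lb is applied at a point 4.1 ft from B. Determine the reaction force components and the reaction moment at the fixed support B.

Resultant of the distributed load: 1263.8 × 3.2 = 4044.16 lb at 3.2 ft from B.
ΣF_x = 0: B_x = 0.
ΣF_y = 0: B_y − 1263.8·3.2 − 850 − 450 = 0 → B_y = 5344 lb.
ΣM about B: M_B − (1263.8·3.2)·3.2 − 11650 − 850·5.5 − 450·4.1 = 0 → M_B = 31110 lb·ft.

B_x = 0, B_y = 5344 lb, M_B = 31110 lb·ft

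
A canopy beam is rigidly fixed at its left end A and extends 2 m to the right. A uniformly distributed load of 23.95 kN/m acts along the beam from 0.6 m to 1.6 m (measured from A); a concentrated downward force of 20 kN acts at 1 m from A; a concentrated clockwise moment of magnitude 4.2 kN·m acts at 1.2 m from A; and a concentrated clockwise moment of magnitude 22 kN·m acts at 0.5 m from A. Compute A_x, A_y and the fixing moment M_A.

Resultant of the distributed load: 23.95 × 1 = 23.95 kN at 1.1 m from A.
ΣF_x = 0: A_x = 0.
ΣF_y = 0: A_y − 23.95·1 − 20 = 0 → A_y = 43.95 kN.
ΣM about A: M_A − (23.95·1)·1.1 − 20·1 − 4.2 − 22 = 0 → M_A = 72.55 kN·m.

A_x = 0, A_y = 43.95 kN, M_A = 72.55 kN·m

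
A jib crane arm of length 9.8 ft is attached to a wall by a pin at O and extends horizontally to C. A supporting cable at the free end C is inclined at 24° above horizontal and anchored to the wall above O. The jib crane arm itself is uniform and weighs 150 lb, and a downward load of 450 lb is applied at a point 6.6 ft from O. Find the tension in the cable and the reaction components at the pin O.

ΣM about O: T·sin24°·9.8 − 150·4.9 − 450·6.6 = 0 → T = 3705/(9.8·0.406737) = 929.498 ≈ 929.5 lb.
ΣF_x = 0: O_x − T·cos24° = 0 → O_x = 929.498 × 0.913545 = 849.1 lb.
ΣF_y = 0: O_y + T·sin24° − 150 − 450 = 0 → O_y = 600 − 929.498 × 0.406737 = 221.9 lb.

T = 929.5 lb, O_x = 849.1 lb, O_y = 221.9 lb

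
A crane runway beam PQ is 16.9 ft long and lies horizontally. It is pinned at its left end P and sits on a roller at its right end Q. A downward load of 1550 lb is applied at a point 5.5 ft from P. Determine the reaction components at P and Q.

P_x = 0, P_y = 1046 lb, Q_y = 504.4 lb

Moments about P: Q_y·16.9 − 1550·5.5 = 0 → Q_y = 8525/16.9 = 504.438 ≈ 504.4 lb.
ΣF_y = 0: P_y + 504.438 − 1550 = 0 → P_y = 1046 lb.
ΣF_x = 0: no horizontal applied forces, so P_x = 0.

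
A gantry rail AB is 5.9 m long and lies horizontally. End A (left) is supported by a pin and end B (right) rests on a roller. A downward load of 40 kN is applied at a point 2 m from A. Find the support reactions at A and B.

Moments about A: B_y·5.9 − 40·2 = 0 → B_y = 80/5.9 = 13.5593 ≈ 13.56 kN.
ΣF_y = 0: A_y + 13.5593 − 40 = 0 → A_y = 26.44 kN.
ΣF_x = 0: no horizontal applied forces, so A_x = 0.

A_x = 0, A_y = 26.44 kN, B_y = 13.56 kN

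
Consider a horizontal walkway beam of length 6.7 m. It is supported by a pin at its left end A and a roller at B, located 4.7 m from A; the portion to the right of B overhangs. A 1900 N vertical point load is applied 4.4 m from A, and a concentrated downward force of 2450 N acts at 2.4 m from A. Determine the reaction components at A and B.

A_x = 0, A_y = 1320 N, B_y = 3030 N

Taking moments about A: B_y·4.7 − 1900·4.4 − 2450·2.4 = 0 → B_y = 14240/4.7 = 3029.79 ≈ 3030 N.
ΣF_y = 0: A_y + 3029.79 − 1900 − 2450 = 0 → A_y = 1320 N.
ΣF_x = 0: no horizontal applied forces, so A_x = 0.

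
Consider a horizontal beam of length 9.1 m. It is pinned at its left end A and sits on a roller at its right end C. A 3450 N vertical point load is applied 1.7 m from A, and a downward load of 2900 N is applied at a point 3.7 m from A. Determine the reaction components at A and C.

Moments about A: C_y·9.1 − 3450·1.7 − 2900·3.7 = 0 → C_y = 16595/9.1 = 1823.63 ≈ 1824 N.
ΣF_y = 0: A_y + 1823.63 − 3450 − 2900 = 0 → A_y = 4526 N.
ΣF_x = 0: no horizontal applied forces, so A_x = 0.

A_x = 0, A_y = 4526 N, C_y = 1824 N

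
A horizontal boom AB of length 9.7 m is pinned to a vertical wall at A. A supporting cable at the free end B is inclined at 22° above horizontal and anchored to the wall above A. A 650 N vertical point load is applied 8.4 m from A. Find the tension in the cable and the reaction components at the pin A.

ΣM about A: T·sin22°·9.7 − 650·8.4 = 0 → T = 5460/(9.7·0.374607) = 1502.61 ≈ 1503 N.
ΣF_x = 0: A_x − T·cos22° = 0 → A_x = 1502.61 × 0.927184 = 1393 N.
ΣF_y = 0: A_y + T·sin22° − 650 = 0 → A_y = 650 − 1502.61 × 0.374607 = 87.11 N.

T = 1503 N, A_x = 1393 N, A_y = 87.11 N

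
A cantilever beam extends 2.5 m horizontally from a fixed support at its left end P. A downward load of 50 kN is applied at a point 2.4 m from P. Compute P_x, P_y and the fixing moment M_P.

ΣF_x = 0: P_x = 0.
ΣF_y = 0: P_y − 50 = 0 → P_y = 50.00 kN.
ΣM about P: M_P − 50·2.4 = 0 → M_P = 120.0 kN·m.

P_x = 0, P_y = 50.00 kN, M_P = 120.0 kN·m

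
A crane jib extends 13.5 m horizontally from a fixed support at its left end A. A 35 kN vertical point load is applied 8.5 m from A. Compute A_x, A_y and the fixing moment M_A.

ΣF_x = 0: A_x = 0.
ΣF_y = 0: A_y − 35 = 0 → A_y = 35.00 kN.
ΣM about A: M_A − 35·8.5 = 0 → M_A = 297.5 kN·m.

A_x = 0, A_y = 35.00 kN, M_A = 297.5 kN·m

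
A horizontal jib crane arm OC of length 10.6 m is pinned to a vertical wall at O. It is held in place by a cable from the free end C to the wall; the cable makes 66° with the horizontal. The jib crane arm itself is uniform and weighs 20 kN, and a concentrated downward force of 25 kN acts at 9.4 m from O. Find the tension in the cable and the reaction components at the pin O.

T = 35.21 kN, O_x = 14.32 kN, O_y = 12.83 kN

ΣM about O: T·sin66°·10.6 − 20·5.3 − 25·9.4 = 0 → T = 341/(10.6·0.913545) = 35.2143 ≈ 35.21 kN.
ΣF_x = 0: O_x − T·cos66° = 0 → O_x = 35.2143 × 0.406737 = 14.32 kN.
ΣF_y = 0: O_y + T·sin66° − 20 − 25 = 0 → O_y = 45 − 35.2143 × 0.913545 = 12.83 kN.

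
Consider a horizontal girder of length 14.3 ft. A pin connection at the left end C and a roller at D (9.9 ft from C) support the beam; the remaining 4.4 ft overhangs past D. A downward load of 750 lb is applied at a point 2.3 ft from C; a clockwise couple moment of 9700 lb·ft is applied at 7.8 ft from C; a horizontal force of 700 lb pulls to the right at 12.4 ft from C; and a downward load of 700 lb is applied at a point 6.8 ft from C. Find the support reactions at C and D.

ΣM about C: D_y·9.9 − 750·2.3 − 9700 − 700·6.8 = 0 → D_y = 16185/9.9 = 1634.85 ≈ 1635 lb.
ΣF_y = 0: C_y + 1634.85 − 750 − 700 = 0 → C_y = -184.8 lb.
ΣF_x = 0: C_x + 700 = 0 → C_x = -700.0 lb.

C_x = -700.0 lb, C_y = -184.8 lb, D_y = 1635 lb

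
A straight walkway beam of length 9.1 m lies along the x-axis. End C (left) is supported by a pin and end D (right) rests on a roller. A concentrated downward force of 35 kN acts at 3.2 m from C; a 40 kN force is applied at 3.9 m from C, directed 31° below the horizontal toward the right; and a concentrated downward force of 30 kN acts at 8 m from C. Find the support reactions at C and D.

ΣM about C: D_y·9.1 − 35·3.2 − 40·sin31°·3.9 − 30·8 = 0 → D_y = 432.346/9.1 = 47.5105 ≈ 47.51 kN.
ΣF_y = 0: C_y + 47.5105 − 35 − 40·sin31° − 30 = 0 → C_y = 38.09 kN.
ΣF_x = 0: C_x + 40·cos31° = 0 → C_x = -34.29 kN.

C_x = -34.29 kN, C_y = 38.09 kN, D_y = 47.51 kN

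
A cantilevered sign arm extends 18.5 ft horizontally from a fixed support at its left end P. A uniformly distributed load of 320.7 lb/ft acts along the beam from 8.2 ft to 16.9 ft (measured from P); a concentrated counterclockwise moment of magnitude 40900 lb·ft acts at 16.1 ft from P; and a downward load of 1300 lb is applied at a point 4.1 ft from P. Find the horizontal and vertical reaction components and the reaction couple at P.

Resultant of the distributed load: 320.7 × 8.7 = 2790.09 lb at 12.55 ft from P.
ΣF_x = 0: P_x = 0.
ΣF_y = 0: P_y − 320.7·8.7 − 1300 = 0 → P_y = 4090 lb.
ΣM about P: M_P − (320.7·8.7)·12.55 + 40900 − 1300·4.1 = 0 → M_P = -554.4 lb·ft.

P_x = 0, P_y = 4090 lb, M_P = -554.4 lb·ft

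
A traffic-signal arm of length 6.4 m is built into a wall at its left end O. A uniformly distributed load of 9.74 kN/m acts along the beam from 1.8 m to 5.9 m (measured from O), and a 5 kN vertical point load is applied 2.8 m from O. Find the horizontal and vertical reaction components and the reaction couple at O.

Resultant of the distributed load: 9.74 × 4.1 = 39.934 kN at 3.85 m from O.
ΣF_x = 0: O_x = 0.
ΣF_y = 0: O_y − 9.74·4.1 − 5 = 0 → O_y = 44.93 kN.
ΣM about O: M_O − (9.74·4.1)·3.85 − 5·2.8 = 0 → M_O = 167.7 kN·m.

O_x = 0, O_y = 44.93 kN, M_O = 167.7 kN·m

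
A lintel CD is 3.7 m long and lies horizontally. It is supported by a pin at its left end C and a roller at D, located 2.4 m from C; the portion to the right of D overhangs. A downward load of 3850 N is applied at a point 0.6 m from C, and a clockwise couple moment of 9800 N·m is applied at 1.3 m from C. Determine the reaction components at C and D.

Taking moments about C: D_y·2.4 − 3850·0.6 − 9800 = 0 → D_y = 12110/2.4 = 5045.83 ≈ 5046 N.
ΣF_y = 0: C_y + 5045.83 − 3850 = 0 → C_y = -1196 N.
ΣF_x = 0: no horizontal applied forces, so C_x = 0.

C_x = 0, C_y = -1196 N, D_y = 5046 N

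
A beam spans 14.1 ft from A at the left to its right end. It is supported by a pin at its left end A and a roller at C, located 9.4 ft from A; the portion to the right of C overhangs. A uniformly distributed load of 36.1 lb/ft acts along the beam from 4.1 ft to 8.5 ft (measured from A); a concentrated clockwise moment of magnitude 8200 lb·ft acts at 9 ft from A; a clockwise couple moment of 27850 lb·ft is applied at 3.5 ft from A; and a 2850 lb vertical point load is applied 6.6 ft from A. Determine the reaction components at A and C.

A_x = 0, A_y = -2934 lb, C_y = 5943 lb

Resultant of the distributed load: 36.1 × 4.4 = 158.84 lb at 6.3 ft from A.
ΣM about A: C_y·9.4 − (36.1·4.4)·6.3 − 8200 − 27850 − 2850·6.6 = 0 → C_y = 55860.692/9.4 = 5942.63 ≈ 5943 lb.
ΣF_y = 0: A_y + 5942.63 − 36.1·4.4 − 2850 = 0 → A_y = -2934 lb.
ΣF_x = 0: no horizontal applied forces, so A_x = 0.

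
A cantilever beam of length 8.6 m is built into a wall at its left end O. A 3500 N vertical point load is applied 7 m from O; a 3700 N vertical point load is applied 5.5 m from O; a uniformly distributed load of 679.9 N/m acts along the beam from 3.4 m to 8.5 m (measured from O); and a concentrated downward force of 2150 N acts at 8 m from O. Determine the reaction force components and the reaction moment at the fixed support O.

Resultant of the distributed load: 679.9 × 5.1 = 3467.49 N at 5.95 m from O.
ΣF_x = 0: O_x = 0.
ΣF_y = 0: O_y − 3500 − 3700 − 679.9·5.1 − 2150 = 0 → O_y = 12820 N.
ΣM about O: M_O − 3500·7 − 3700·5.5 − (679.9·5.1)·5.95 − 2150·8 = 0 → M_O = 82680 N·m.

O_x = 0, O_y = 12820 N, M_O = 82680 N·m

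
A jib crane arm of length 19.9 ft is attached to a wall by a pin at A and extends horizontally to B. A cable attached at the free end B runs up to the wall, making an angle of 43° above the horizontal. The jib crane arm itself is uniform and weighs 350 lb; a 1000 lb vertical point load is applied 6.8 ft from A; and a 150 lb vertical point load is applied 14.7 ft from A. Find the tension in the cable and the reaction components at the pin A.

T = 920.1 lb, A_x = 672.9 lb, A_y = 872.5 lb

ΣM about A: T·sin43°·19.9 − 350·9.95 − 1000·6.8 − 150·14.7 = 0 → T = 12487.5/(19.9·0.681998) = 920.109 ≈ 920.1 lb.
ΣF_x = 0: A_x − T·cos43° = 0 → A_x = 920.109 × 0.731354 = 672.9 lb.
ΣF_y = 0: A_y + T·sin43° − 350 − 1000 − 150 = 0 → A_y = 1500 − 920.109 × 0.681998 = 872.5 lb.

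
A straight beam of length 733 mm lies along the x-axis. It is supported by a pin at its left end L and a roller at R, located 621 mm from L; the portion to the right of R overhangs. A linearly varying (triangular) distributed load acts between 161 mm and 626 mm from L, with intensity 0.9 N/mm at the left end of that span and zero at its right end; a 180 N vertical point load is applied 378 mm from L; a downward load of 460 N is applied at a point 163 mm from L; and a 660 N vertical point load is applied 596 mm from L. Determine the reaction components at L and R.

L_x = 0, L_y = 539.0 N, R_y = 970.2 N

Resultant of the triangular load: ½ × 0.9 × 465 = 209.25 N, acting at 316 mm from L (one-third of the span from the peak).
ΣM about L: R_y·621 − (½·0.9·465)·316 − 180·378 − 460·163 − 660·596 = 0 → R_y = 602503/621 = 970.214 ≈ 970.2 N.
ΣF_y = 0: L_y + 970.214 − ½·0.9·465 − 180 − 460 − 660 = 0 → L_y = 539.0 N.
ΣF_x = 0: no horizontal applied forces, so L_x = 0.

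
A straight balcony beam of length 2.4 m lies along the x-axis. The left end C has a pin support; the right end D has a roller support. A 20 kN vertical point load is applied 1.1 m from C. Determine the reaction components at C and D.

C_x = 0, C_y = 10.83 kN, D_y = 9.167 kN

ΣM about C: D_y·2.4 − 20·1.1 = 0 → D_y = 22/2.4 = 9.16667 ≈ 9.167 kN.
ΣF_y = 0: C_y + 9.16667 − 20 = 0 → C_y = 10.83 kN.
ΣF_x = 0: no horizontal applied forces, so C_x = 0.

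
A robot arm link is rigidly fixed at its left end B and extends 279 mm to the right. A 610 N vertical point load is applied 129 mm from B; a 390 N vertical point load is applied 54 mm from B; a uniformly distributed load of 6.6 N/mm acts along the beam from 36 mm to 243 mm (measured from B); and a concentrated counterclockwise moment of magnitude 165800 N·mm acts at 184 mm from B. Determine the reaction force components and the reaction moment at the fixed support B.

Resultant of the distributed load: 6.6 × 207 = 1366.2 N at 139.5 mm from B.
ΣF_x = 0: B_x = 0.
ΣF_y = 0: B_y − 610 − 390 − 6.6·207 = 0 → B_y = 2366 N.
ΣM about B: M_B − 610·129 − 390·54 − (6.6·207)·139.5 + 165800 = 0 → M_B = 124500 N·mm.

B_x = 0, B_y = 2366 N, M_B = 124500 N·mm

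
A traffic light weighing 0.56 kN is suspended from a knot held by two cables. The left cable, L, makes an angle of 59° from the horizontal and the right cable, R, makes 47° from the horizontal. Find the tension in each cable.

ΣF_x = 0: −T_L·cos59° + T_R·cos47° = 0 → T_R = 0.75519·T_L.
ΣF_y = 0: T_L·sin59° + T_R·sin47° = 0.56.
Substitute: T_L·(0.857167 + 0.75519·0.731354) = 0.56 → T_L = 0.39731 ≈ 0.3973 kN.
Then T_R = 0.75519 × 0.39731 = 0.3000 kN.

T_L = 0.3973 kN, T_R = 0.3000 kN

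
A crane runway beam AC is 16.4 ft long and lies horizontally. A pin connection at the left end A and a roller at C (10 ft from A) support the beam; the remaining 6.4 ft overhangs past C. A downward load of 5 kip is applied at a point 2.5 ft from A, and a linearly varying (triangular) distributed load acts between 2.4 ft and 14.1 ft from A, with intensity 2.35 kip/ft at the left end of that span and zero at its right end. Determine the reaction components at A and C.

Resultant of the triangular load: ½ × 2.35 × 11.7 = 13.7475 kip, acting at 6.3 ft from A (one-third of the span from the peak).
Taking moments about A: C_y·10 − 5·2.5 − (½·2.35·11.7)·6.3 = 0 → C_y = 99.10925/10 = 9.91093 ≈ 9.911 kip.
ΣF_y = 0: A_y + 9.91093 − 5 − ½·2.35·11.7 = 0 → A_y = 8.837 kip.
ΣF_x = 0: no horizontal applied forces, so A_x = 0.

A_x = 0, A_y = 8.837 kip, C_y = 9.911 kip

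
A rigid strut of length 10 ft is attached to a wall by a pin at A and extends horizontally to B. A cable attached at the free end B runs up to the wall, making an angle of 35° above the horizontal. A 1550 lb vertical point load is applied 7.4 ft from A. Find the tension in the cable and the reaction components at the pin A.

T = 2000 lb, A_x = 1638 lb, A_y = 403.0 lb

ΣM about A: T·sin35°·10 − 1550·7.4 = 0 → T = 11470/(10·0.573576) = 1999.73 ≈ 2000 lb.
ΣF_x = 0: A_x − T·cos35° = 0 → A_x = 1999.73 × 0.819152 = 1638 lb.
ΣF_y = 0: A_y + T·sin35° − 1550 = 0 → A_y = 1550 − 1999.73 × 0.573576 = 403.0 lb.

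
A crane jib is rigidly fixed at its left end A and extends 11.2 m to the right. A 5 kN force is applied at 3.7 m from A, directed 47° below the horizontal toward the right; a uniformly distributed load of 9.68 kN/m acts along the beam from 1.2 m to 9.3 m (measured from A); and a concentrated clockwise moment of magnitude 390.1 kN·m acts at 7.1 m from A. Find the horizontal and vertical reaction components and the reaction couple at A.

A_x = -3.410 kN, A_y = 82.06 kN, M_A = 815.3 kN·m

Resultant of the distributed load: 9.68 × 8.1 = 78.408 kN at 5.25 m from A.
ΣF_x = 0: A_x + 5·cos47° = 0 → A_x = -3.410 kN.
ΣF_y = 0: A_y − 5·sin47° − 9.68·8.1 = 0 → A_y = 82.06 kN.
ΣM about A: M_A − 5·sin47°·3.7 − (9.68·8.1)·5.25 − 390.1 = 0 → M_A = 815.3 kN·m.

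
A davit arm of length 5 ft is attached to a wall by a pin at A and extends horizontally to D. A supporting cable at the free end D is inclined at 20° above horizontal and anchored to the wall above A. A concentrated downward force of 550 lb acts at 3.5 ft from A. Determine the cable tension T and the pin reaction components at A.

T = 1126 lb, A_x = 1058 lb, A_y = 165.0 lb

ΣM about A: T·sin20°·5 − 550·3.5 = 0 → T = 1925/(5·0.34202) = 1125.67 ≈ 1126 lb.
ΣF_x = 0: A_x − T·cos20° = 0 → A_x = 1125.67 × 0.939693 = 1058 lb.
ΣF_y = 0: A_y + T·sin20° − 550 = 0 → A_y = 550 − 1125.67 × 0.34202 = 165.0 lb.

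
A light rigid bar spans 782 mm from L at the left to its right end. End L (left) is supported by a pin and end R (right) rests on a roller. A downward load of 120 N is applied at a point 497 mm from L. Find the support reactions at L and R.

L_x = 0, L_y = 43.73 N, R_y = 76.27 N

ΣM about L: R_y·782 − 120·497 = 0 → R_y = 59640/782 = 76.266 ≈ 76.27 N.
ΣF_y = 0: L_y + 76.266 − 120 = 0 → L_y = 43.73 N.
ΣF_x = 0: no horizontal applied forces, so L_x = 0.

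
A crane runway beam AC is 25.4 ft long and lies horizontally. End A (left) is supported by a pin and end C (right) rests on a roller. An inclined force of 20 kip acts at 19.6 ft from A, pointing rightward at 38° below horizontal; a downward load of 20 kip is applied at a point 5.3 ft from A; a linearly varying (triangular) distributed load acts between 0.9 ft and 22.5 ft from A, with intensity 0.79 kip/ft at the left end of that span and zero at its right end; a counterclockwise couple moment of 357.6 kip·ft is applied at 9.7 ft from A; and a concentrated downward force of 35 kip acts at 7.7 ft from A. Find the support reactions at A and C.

Resultant of the triangular load: ½ × 0.79 × 21.6 = 8.532 kip, acting at 8.1 ft from A (one-third of the span from the peak).
ΣM about A: C_y·25.4 − 20·sin38°·19.6 − 20·5.3 − (½·0.79·21.6)·8.1 + 357.6 − 35·7.7 = 0 → C_y = 328.348/25.4 = 12.9271 ≈ 12.93 kip.
ΣF_y = 0: A_y + 12.9271 − 20·sin38° − 20 − ½·0.79·21.6 − 35 = 0 → A_y = 62.92 kip.
ΣF_x = 0: A_x + 20·cos38° = 0 → A_x = -15.76 kip.

A_x = -15.76 kip, A_y = 62.92 kip, C_y = 12.93 kip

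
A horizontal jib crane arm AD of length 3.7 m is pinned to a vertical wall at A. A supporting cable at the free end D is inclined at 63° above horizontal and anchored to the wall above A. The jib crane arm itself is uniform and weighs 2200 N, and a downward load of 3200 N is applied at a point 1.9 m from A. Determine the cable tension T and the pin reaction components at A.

T = 3079 N, A_x = 1398 N, A_y = 2657 N

ΣM about A: T·sin63°·3.7 − 2200·1.85 − 3200·1.9 = 0 → T = 10150/(3.7·0.891007) = 3078.81 ≈ 3079 N.
ΣF_x = 0: A_x − T·cos63° = 0 → A_x = 3078.81 × 0.45399 = 1398 N.
ΣF_y = 0: A_y + T·sin63° − 2200 − 3200 = 0 → A_y = 5400 − 3078.81 × 0.891007 = 2657 N.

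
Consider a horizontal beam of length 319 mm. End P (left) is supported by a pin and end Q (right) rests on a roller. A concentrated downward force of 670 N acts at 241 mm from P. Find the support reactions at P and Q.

P_x = 0, P_y = 163.8 N, Q_y = 506.2 N

Moments about P: Q_y·319 − 670·241 = 0 → Q_y = 161470/319 = 506.176 ≈ 506.2 N.
ΣF_y = 0: P_y + 506.176 − 670 = 0 → P_y = 163.8 N.
ΣF_x = 0: no horizontal applied forces, so P_x = 0.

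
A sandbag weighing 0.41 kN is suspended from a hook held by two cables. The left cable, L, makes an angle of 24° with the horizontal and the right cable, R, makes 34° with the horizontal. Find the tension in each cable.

T_L = 0.4008 kN, T_R = 0.4417 kN

ΣF_x = 0: −T_L·cos24° + T_R·cos34° = 0 → T_R = 1.10193·T_L.
ΣF_y = 0: T_L·sin24° + T_R·sin34° = 0.41.
Substitute: T_L·(0.406737 + 1.10193·0.559193) = 0.41 → T_L = 0.40081 ≈ 0.4008 kN.
Then T_R = 1.10193 × 0.40081 = 0.4417 kN.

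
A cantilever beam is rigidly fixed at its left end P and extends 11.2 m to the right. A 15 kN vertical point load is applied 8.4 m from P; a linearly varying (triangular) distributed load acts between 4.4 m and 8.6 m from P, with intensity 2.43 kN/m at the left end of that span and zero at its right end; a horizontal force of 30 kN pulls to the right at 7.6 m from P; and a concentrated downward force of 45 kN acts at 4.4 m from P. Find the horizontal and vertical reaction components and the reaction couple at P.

P_x = -30.00 kN, P_y = 65.10 kN, M_P = 353.6 kN·m

Resultant of the triangular load: ½ × 2.43 × 4.2 = 5.103 kN, acting at 5.8 m from P (one-third of the span from the peak).
ΣF_x = 0: P_x + 30 = 0 → P_x = -30.00 kN.
ΣF_y = 0: P_y − 15 − ½·2.43·4.2 − 45 = 0 → P_y = 65.10 kN.
ΣM about P: M_P − 15·8.4 − (½·2.43·4.2)·5.8 − 45·4.4 = 0 → M_P = 353.6 kN·m.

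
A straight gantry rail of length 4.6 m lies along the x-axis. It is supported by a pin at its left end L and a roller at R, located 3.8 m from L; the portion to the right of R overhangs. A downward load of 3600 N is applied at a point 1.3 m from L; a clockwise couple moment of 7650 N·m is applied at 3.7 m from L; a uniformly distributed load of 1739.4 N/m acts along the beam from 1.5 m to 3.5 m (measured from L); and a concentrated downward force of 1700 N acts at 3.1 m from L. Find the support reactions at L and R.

Resultant of the distributed load: 1739.4 × 2 = 3478.8 N at 2.5 m from L.
Taking moments about L: R_y·3.8 − 3600·1.3 − 7650 − (1739.4·2)·2.5 − 1700·3.1 = 0 → R_y = 26297/3.8 = 6920.26 ≈ 6920 N.
ΣF_y = 0: L_y + 6920.26 − 3600 − 1739.4·2 − 1700 = 0 → L_y = 1859 N.
ΣF_x = 0: no horizontal applied forces, so L_x = 0.

L_x = 0, L_y = 1859 N, R_y = 6920 N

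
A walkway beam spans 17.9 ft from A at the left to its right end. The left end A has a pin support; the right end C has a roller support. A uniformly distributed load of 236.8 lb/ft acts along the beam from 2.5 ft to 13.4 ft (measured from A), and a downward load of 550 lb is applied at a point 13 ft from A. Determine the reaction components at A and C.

A_x = 0, A_y = 1585 lb, C_y = 1546 lb

Resultant of the distributed load: 236.8 × 10.9 = 2581.12 lb at 7.95 ft from A.
ΣM about A: C_y·17.9 − (236.8·10.9)·7.95 − 550·13 = 0 → C_y = 27669.904/17.9 = 1545.8 ≈ 1546 lb.
ΣF_y = 0: A_y + 1545.8 − 236.8·10.9 − 550 = 0 → A_y = 1585 lb.
ΣF_x = 0: no horizontal applied forces, so A_x = 0.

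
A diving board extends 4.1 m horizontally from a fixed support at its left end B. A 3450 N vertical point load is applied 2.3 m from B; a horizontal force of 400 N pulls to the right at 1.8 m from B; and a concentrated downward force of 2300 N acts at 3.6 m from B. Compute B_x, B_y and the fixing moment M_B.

ΣF_x = 0: B_x + 400 = 0 → B_x = -400.0 N.
ΣF_y = 0: B_y − 3450 − 2300 = 0 → B_y = 5750 N.
ΣM about B: M_B − 3450·2.3 − 2300·3.6 = 0 → M_B = 16220 N·m.

B_x = -400.0 N, B_y = 5750 N, M_B = 16220 N·m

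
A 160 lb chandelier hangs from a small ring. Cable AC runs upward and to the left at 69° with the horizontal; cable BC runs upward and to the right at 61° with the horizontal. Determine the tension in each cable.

T_AC = 101.3 lb, T_BC = 74.85 lb

ΣF_x = 0: −T_AC·cos69° + T_BC·cos61° = 0 → T_BC = 0.739193·T_AC.
ΣF_y = 0: T_AC·sin69° + T_BC·sin61° = 160.
Substitute: T_AC·(0.93358 + 0.739193·0.87462) = 160 → T_AC = 101.26 ≈ 101.3 lb.
Then T_BC = 0.739193 × 101.26 = 74.85 lb.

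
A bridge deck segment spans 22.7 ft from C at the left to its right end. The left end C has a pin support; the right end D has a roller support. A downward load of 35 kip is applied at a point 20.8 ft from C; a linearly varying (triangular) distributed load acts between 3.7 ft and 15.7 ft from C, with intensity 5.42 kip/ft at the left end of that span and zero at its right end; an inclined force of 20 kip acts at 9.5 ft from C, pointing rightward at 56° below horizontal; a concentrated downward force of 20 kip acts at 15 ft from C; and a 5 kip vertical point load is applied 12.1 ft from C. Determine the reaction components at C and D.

Resultant of the triangular load: ½ × 5.42 × 12 = 32.52 kip, acting at 7.7 ft from C (one-third of the span from the peak).
ΣM about C: D_y·22.7 − 35·20.8 − (½·5.42·12)·7.7 − 20·sin56°·9.5 − 20·15 − 5·12.1 = 0 → D_y = 1496.42/22.7 = 65.9216 ≈ 65.92 kip.
ΣF_y = 0: C_y + 65.9216 − 35 − ½·5.42·12 − 20·sin56° − 20 − 5 = 0 → C_y = 43.18 kip.
ΣF_x = 0: C_x + 20·cos56° = 0 → C_x = -11.18 kip.

C_x = -11.18 kip, C_y = 43.18 kip, D_y = 65.92 kip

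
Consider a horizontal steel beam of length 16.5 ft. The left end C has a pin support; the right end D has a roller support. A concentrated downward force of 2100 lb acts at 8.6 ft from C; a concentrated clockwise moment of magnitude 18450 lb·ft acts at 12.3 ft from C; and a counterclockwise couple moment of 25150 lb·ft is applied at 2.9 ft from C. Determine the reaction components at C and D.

ΣM about C: D_y·16.5 − 2100·8.6 − 18450 + 25150 = 0 → D_y = 11360/16.5 = 688.485 ≈ 688.5 lb.
ΣF_y = 0: C_y + 688.485 − 2100 = 0 → C_y = 1412 lb.
ΣF_x = 0: no horizontal applied forces, so C_x = 0.

C_x = 0, C_y = 1412 lb, D_y = 688.5 lb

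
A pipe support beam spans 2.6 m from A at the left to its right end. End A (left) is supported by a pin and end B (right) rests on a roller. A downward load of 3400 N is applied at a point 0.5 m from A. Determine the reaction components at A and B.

Taking moments about A: B_y·2.6 − 3400·0.5 = 0 → B_y = 1700/2.6 = 653.846 ≈ 653.8 N.
ΣF_y = 0: A_y + 653.846 − 3400 = 0 → A_y = 2746 N.
ΣF_x = 0: no horizontal applied forces, so A_x = 0.

A_x = 0, A_y = 2746 N, B_y = 653.8 N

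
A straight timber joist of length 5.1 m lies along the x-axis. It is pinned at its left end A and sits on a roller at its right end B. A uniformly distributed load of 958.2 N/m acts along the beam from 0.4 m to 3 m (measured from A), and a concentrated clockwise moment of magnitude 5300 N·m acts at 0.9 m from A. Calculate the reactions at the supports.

Resultant of the distributed load: 958.2 × 2.6 = 2491.32 N at 1.7 m from A.
Taking moments about A: B_y·5.1 − (958.2·2.6)·1.7 − 5300 = 0 → B_y = 9535.244/5.1 = 1869.66 ≈ 1870 N.
ΣF_y = 0: A_y + 1869.66 − 958.2·2.6 = 0 → A_y = 621.7 N.
ΣF_x = 0: no horizontal applied forces, so A_x = 0.

A_x = 0, A_y = 621.7 N, B_y = 1870 N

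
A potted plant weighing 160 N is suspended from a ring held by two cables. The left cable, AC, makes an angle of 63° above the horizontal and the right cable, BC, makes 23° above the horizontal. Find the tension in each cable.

ΣF_x = 0: −T_AC·cos63° + T_BC·cos23° = 0 → T_BC = 0.493197·T_AC.
ΣF_y = 0: T_AC·sin63° + T_BC·sin23° = 160.
Substitute: T_AC·(0.891007 + 0.493197·0.390731) = 160 → T_AC = 147.64 ≈ 147.6 N.
Then T_BC = 0.493197 × 147.64 = 72.82 N.

T_AC = 147.6 N, T_BC = 72.82 N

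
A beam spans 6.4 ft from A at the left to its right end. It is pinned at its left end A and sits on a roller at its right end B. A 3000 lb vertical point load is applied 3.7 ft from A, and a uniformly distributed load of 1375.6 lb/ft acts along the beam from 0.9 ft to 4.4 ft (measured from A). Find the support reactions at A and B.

Resultant of the distributed load: 1375.6 × 3.5 = 4814.6 lb at 2.65 ft from A.
Taking moments about A: B_y·6.4 − 3000·3.7 − (1375.6·3.5)·2.65 = 0 → B_y = 23858.69/6.4 = 3727.92 ≈ 3728 lb.
ΣF_y = 0: A_y + 3727.92 − 3000 − 1375.6·3.5 = 0 → A_y = 4087 lb.
ΣF_x = 0: no horizontal applied forces, so A_x = 0.

A_x = 0, A_y = 4087 lb, B_y = 3728 lb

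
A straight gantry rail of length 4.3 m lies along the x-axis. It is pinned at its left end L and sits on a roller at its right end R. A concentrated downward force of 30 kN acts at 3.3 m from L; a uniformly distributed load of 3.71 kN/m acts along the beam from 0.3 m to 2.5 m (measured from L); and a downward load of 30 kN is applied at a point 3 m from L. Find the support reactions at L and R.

L_x = 0, L_y = 21.55 kN, R_y = 46.61 kN

Resultant of the distributed load: 3.71 × 2.2 = 8.162 kN at 1.4 m from L.
ΣM about L: R_y·4.3 − 30·3.3 − (3.71·2.2)·1.4 − 30·3 = 0 → R_y = 200.4268/4.3 = 46.6109 ≈ 46.61 kN.
ΣF_y = 0: L_y + 46.6109 − 30 − 3.71·2.2 − 30 = 0 → L_y = 21.55 kN.
ΣF_x = 0: no horizontal applied forces, so L_x = 0.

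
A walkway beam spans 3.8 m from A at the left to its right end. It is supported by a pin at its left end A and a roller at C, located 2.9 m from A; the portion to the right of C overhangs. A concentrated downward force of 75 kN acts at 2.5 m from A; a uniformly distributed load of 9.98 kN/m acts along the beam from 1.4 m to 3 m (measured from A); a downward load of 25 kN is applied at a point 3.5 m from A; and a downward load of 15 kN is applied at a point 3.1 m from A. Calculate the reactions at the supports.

Resultant of the distributed load: 9.98 × 1.6 = 15.968 kN at 2.2 m from A.
ΣM about A: C_y·2.9 − 75·2.5 − (9.98·1.6)·2.2 − 25·3.5 − 15·3.1 = 0 → C_y = 356.6296/2.9 = 122.976 ≈ 123.0 kN.
ΣF_y = 0: A_y + 122.976 − 75 − 9.98·1.6 − 25 − 15 = 0 → A_y = 7.992 kN.
ΣF_x = 0: no horizontal applied forces, so A_x = 0.

A_x = 0, A_y = 7.992 kN, C_y = 123.0 kN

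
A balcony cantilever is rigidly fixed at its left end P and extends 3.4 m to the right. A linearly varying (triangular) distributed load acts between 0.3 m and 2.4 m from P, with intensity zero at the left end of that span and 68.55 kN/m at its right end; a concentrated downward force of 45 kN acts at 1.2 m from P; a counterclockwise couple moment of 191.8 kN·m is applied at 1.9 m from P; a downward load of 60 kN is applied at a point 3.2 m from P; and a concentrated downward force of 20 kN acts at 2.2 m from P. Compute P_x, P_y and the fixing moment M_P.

P_x = 0, P_y = 197.0 kN, M_P = 220.6 kN·m

Resultant of the triangular load: ½ × 68.55 × 2.1 = 71.9775 kN, acting at 1.7 m from P (one-third of the span from the peak).
ΣF_x = 0: P_x = 0.
ΣF_y = 0: P_y − ½·68.55·2.1 − 45 − 60 − 20 = 0 → P_y = 197.0 kN.
ΣM about P: M_P − (½·68.55·2.1)·1.7 − 45·1.2 + 191.8 − 60·3.2 − 20·2.2 = 0 → M_P = 220.6 kN·m.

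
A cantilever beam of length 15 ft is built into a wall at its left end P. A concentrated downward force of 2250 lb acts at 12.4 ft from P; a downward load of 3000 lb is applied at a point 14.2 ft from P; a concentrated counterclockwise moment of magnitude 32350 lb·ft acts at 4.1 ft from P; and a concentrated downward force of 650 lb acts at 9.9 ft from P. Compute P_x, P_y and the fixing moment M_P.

ΣF_x = 0: P_x = 0.
ΣF_y = 0: P_y − 2250 − 3000 − 650 = 0 → P_y = 5900 lb.
ΣM about P: M_P − 2250·12.4 − 3000·14.2 + 32350 − 650·9.9 = 0 → M_P = 44580 lb·ft.

P_x = 0, P_y = 5900 lb, M_P = 44580 lb·ft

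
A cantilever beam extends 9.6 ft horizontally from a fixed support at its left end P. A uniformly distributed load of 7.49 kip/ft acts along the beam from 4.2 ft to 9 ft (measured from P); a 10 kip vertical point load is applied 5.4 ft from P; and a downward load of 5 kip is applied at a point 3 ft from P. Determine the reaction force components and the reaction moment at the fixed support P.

P_x = 0, P_y = 50.95 kip, M_P = 306.3 kip·ft

Resultant of the distributed load: 7.49 × 4.8 = 35.952 kip at 6.6 ft from P.
ΣF_x = 0: P_x = 0.
ΣF_y = 0: P_y − 7.49·4.8 − 10 − 5 = 0 → P_y = 50.95 kip.
ΣM about P: M_P − (7.49·4.8)·6.6 − 10·5.4 − 5·3 = 0 → M_P = 306.3 kip·ft.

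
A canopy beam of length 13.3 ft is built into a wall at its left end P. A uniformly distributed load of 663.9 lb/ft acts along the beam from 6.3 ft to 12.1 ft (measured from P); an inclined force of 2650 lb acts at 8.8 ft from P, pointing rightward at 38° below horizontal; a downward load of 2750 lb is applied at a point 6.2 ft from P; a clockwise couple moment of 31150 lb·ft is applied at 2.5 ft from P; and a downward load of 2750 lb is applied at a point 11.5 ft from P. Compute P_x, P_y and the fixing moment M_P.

P_x = -2088 lb, P_y = 10980 lb, M_P = 129600 lb·ft

Resultant of the distributed load: 663.9 × 5.8 = 3850.62 lb at 9.2 ft from P.
ΣF_x = 0: P_x + 2650·cos38° = 0 → P_x = -2088 lb.
ΣF_y = 0: P_y − 663.9·5.8 − 2650·sin38° − 2750 − 2750 = 0 → P_y = 10980 lb.
ΣM about P: M_P − (663.9·5.8)·9.2 − 2650·sin38°·8.8 − 2750·6.2 − 31150 − 2750·11.5 = 0 → M_P = 129600 lb·ft.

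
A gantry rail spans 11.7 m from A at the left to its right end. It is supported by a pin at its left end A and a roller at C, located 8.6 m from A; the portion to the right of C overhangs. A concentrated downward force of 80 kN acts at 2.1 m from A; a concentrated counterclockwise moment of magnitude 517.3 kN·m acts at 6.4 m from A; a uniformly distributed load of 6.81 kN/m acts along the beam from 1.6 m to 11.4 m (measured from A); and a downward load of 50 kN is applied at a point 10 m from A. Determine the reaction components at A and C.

Resultant of the distributed load: 6.81 × 9.8 = 66.738 kN at 6.5 m from A.
Moments about A: C_y·8.6 − 80·2.1 + 517.3 − (6.81·9.8)·6.5 − 50·10 = 0 → C_y = 584.497/8.6 = 67.9648 ≈ 67.96 kN.
ΣF_y = 0: A_y + 67.9648 − 80 − 6.81·9.8 − 50 = 0 → A_y = 128.8 kN.
ΣF_x = 0: no horizontal applied forces, so A_x = 0.

A_x = 0, A_y = 128.8 kN, C_y = 67.96 kN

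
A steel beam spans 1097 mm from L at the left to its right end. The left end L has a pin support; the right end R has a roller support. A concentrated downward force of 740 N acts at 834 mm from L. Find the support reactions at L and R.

L_x = 0, L_y = 177.4 N, R_y = 562.6 N

Moments about L: R_y·1097 − 740·834 = 0 → R_y = 617160/1097 = 562.589 ≈ 562.6 N.
ΣF_y = 0: L_y + 562.589 − 740 = 0 → L_y = 177.4 N.
ΣF_x = 0: no horizontal applied forces, so L_x = 0.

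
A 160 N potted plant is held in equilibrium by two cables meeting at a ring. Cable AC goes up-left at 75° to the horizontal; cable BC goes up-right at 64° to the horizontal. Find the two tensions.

T_AC = 106.9 N, T_BC = 63.12 N

ΣF_x = 0: −T_AC·cos75° + T_BC·cos64° = 0 → T_BC = 0.590411·T_AC.
ΣF_y = 0: T_AC·sin75° + T_BC·sin64° = 160.
Substitute: T_AC·(0.965926 + 0.590411·0.898794) = 160 → T_AC = 106.91 ≈ 106.9 N.
Then T_BC = 0.590411 × 106.91 = 63.12 N.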